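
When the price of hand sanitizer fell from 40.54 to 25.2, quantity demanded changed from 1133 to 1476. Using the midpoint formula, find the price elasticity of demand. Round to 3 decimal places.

%ΔQ = (1476 − 1133)/[(1133 + 1476)/2] = 343/1304.5 ≈ 0.2629.
%ΔP = (25.2 − 40.54)/[(40.54 + 25.2)/2] = -15.34/32.87 ≈ -0.4667.
Arc elasticity E = %ΔQ/%ΔP ≈ 0.2629/-0.4667 ≈ -0.563.
|E| < 1: demand is inelastic over this range.

-0.563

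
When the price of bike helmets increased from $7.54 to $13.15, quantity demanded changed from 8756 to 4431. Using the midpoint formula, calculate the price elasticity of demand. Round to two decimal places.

%Δq = (4431 − 8756)/[(8756 + 4431)/2] = -4325/6593.5 ≈ -0.6559.
%Δp = (13.15 − 7.54)/[(7.54 + 13.15)/2] = 5.61/10.345 ≈ 0.5423.
Arc elasticity E = %Δq/%Δp ≈ -0.6559/0.5423 ≈ -1.21.
|E| > 1: demand is elastic over this range.

-1.21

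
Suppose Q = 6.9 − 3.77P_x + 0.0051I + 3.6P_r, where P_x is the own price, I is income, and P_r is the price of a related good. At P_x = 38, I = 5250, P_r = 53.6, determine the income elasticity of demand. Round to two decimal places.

0.32

Q = 6.9 − 3.77(38) + 0.0051(5250) + 3.6(53.6) = 6.9 − 143.26 + 26.775 + 192.96 = 83.375.
∂Q/∂I = +0.0051, so E_I = 0.0051·(5250/83.375) ≈ 0.32.
E_I ∈ (0,1): normal good (necessity).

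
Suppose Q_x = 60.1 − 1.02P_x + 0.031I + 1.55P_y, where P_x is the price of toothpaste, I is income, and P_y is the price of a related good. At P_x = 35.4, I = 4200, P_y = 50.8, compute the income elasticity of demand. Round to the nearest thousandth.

0.559

At the given point, Q_x = 60.1 − 1.02(35.4) + 0.031(4200) + 1.55(50.8) = 60.1 − 36.108 + 130.2 + 78.74 = 232.932.
∂Q_x/∂I = +0.031, so E_I = 0.031·(4200/232.932) ≈ 0.559.
E_I ∈ (0,1): normal good (necessity).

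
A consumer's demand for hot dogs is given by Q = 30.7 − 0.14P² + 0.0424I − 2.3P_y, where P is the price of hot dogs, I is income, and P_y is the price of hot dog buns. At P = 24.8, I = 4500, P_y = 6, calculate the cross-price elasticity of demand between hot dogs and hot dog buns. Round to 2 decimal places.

Substituting, Q = 30.7 − 0.14(24.8)² + 0.0424(4500) − 2.3(6) = 30.7 − 86.1056 + 190.8 − 13.8 = 121.5944.
∂Q/∂P_y = −2.3, so E_xy = -2.3·(6/121.5944) ≈ -0.11.
E_xy < 0: the goods are complements.

-0.11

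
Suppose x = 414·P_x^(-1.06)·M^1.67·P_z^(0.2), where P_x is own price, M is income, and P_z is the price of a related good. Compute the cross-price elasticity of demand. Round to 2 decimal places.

0.20

For a Cobb–Douglas (constant-elasticity) form x = A·P_z^α·…, the elasticity with respect to P_z equals the exponent α at every point.
Here the exponent on P_z is 0.2, so the cross-price elasticity of demand is 0.20.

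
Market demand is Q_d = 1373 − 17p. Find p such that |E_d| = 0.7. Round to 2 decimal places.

33.26

Set −bp/(a − bp) = −0.7 ⇒ bp = 0.7(a − bp) ⇒ bp(1+0.7) = 0.7·a.
p = 0.7·1373/(17·1.7) ≈ 33.26.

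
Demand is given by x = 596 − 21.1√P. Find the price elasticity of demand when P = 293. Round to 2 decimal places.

-0.77

At P = 293, x = 234.8262.
dx/dP = −21.1/(2√P) = −21.1/(2·17.1172).
Point elasticity E = (dx/dP)·(P/x) = -0.6163 × 293/234.8262 ≈ -0.77.
|E| < 1, so demand is inelastic at this price.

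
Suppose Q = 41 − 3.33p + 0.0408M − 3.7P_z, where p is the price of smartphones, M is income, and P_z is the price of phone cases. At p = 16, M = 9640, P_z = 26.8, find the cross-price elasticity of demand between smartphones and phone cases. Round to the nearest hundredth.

Q = 41 − 3.33(16) + 0.0408(9640) − 3.7(26.8) = 41 − 53.28 + 393.312 − 99.16 = 281.872.
∂Q/∂P_z = −3.7, so E_xy = -3.7·(26.8/281.872) ≈ -0.35.
E_xy < 0: the goods are complements.

-0.35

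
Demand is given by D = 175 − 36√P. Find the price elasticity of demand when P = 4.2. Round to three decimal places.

At P = 4.2, D = 101.222.
dD/dP = −36/(2√P) = −36/(2·2.0494).
Point elasticity E = (dD/dP)·(P/D) = -8.7831 × 4.2/101.222 ≈ -0.364.
|E| < 1, so demand is inelastic at this price.

-0.364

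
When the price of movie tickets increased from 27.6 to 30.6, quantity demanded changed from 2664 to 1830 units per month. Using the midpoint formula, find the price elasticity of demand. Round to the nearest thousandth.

-3.600

%Δq = (1830 − 2664)/[(2664 + 1830)/2] = -834/2247 ≈ -0.3712.
%ΔP = (30.6 − 27.6)/[(27.6 + 30.6)/2] = 3/29.1 ≈ 0.1031.
Arc elasticity E = %Δq/%ΔP ≈ -0.3712/0.1031 ≈ -3.600.
|E| > 1: demand is elastic over this range.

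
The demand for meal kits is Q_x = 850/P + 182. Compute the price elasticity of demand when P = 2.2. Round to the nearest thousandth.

-0.680

At P = 2.2, Q_x = 568.3636.
dQ_x/dP = −850/P² = −175.6198.
Point elasticity E = (dQ_x/dP)·(P/Q_x) = -175.6198 × 2.2/568.3636 ≈ -0.680.
|E| < 1, so demand is inelastic at this price.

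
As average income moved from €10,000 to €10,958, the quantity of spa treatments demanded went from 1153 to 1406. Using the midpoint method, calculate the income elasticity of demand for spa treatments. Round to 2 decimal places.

%ΔQ = (1406 − 1153)/[(1153+1406)/2] = 253/1279.5 ≈ 0.1977.
%ΔI = (10,958 − 10,000)/[(10,000+10,958)/2] = 958/10479 ≈ 0.0914.
E_I = %ΔQ/%ΔI ≈ 2.16.
E_I > 1: normal good (luxury).

2.16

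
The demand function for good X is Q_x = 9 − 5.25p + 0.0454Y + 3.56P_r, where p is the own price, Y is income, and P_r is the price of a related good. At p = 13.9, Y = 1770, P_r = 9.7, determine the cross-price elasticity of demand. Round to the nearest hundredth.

0.68

Evaluating quantity at (p, Y, P_r) gives Q_x = 9 − 5.25(13.9) + 0.0454(1770) + 3.56(9.7) = 9 − 72.975 + 80.358 + 34.532 = 50.915.
∂Q_x/∂P_r = +3.56, so E_xy = 3.56·(9.7/50.915) ≈ 0.68.
E_xy > 0: the goods are substitutes.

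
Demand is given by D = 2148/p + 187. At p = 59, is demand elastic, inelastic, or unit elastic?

inelastic

At p = 59, D = 223.4068.
dD/dp = −2148/p² = −0.6171.
Point elasticity E = (dD/dp)·(p/D) = -0.6171 × 59/223.4068 ≈ -0.163.
|E| ≈ 0.163 < 1, so demand is inelastic.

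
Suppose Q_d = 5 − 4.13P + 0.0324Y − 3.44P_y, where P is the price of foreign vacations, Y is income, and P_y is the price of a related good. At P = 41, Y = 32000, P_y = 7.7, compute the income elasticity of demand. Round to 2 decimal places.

1.23

Q_d = 5 − 4.13(41) + 0.0324(32000) − 3.44(7.7) = 5 − 169.33 + 1036.8 − 26.488 = 845.982.
∂Q_d/∂Y = +0.0324, so E_I = 0.0324·(32000/845.982) ≈ 1.23.
E_I > 1: normal good (luxury).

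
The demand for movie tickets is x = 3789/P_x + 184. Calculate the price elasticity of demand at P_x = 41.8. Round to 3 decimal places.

At P_x = 41.8, x = 274.6459.
dx/dP_x = −3789/P_x² = −2.1686.
Point elasticity E = (dx/dP_x)·(P_x/x) = -2.1686 × 41.8/274.6459 ≈ -0.330.
|E| < 1, so demand is inelastic at this price.

-0.330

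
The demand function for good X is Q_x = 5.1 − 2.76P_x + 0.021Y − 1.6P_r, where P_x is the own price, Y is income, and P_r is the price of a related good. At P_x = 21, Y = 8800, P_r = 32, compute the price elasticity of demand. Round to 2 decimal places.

Substituting, Q_x = 5.1 − 2.76(21) + 0.021(8800) − 1.6(32) = 5.1 − 57.96 + 184.8 − 51.2 = 80.74.
∂Q_x/∂P_x = −2.76, so E_p = (−2.76)·(21/80.74) ≈ -0.72.
|E_p| < 1: demand is inelastic.

-0.72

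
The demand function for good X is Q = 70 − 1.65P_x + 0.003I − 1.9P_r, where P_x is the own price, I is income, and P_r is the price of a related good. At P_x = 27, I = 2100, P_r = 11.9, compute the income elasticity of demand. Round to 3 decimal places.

At the given point, Q = 70 − 1.65(27) + 0.003(2100) − 1.9(11.9) = 70 − 44.55 + 6.3 − 22.61 = 9.14.
∂Q/∂I = +0.003, so E_I = 0.003·(2100/9.14) ≈ 0.689.
E_I ∈ (0,1): normal good (necessity).

0.689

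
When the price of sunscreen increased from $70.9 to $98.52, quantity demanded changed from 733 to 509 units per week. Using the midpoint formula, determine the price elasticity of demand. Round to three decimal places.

%Δq = (509 − 733)/[(733 + 509)/2] = -224/621 ≈ -0.3607.
%ΔP = (98.52 − 70.9)/[(70.9 + 98.52)/2] = 27.62/84.71 ≈ 0.3261.
Arc elasticity E = %Δq/%ΔP ≈ -0.3607/0.3261 ≈ -1.106.
|E| > 1: demand is elastic over this range.

-1.106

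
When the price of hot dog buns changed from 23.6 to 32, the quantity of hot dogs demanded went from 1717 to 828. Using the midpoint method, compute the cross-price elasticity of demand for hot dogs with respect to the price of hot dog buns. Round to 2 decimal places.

%ΔQ_x = (828 − 1717)/[(1717+828)/2] = -889/1272.5 ≈ -0.6986.
%ΔP_y = (32 − 23.6)/[(23.6+32)/2] ≈ 0.3022.
E_xy = -0.6986/0.3022 ≈ -2.31.
E_xy < 0, so hot dogs and hot dog buns are complements.

-2.31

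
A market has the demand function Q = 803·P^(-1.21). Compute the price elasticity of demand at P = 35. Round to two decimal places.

-1.21

For a Cobb–Douglas (constant-elasticity) form Q = A·P^α·…, the elasticity with respect to P equals the exponent α at every point.
Here the exponent on P is -1.21, so the price elasticity of demand is -1.21.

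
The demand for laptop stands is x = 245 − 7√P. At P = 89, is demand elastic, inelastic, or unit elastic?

inelastic

At P = 89, x = 178.9621.
dx/dP = −7/(2√P) = −7/(2·9.434).
Point elasticity E = (dx/dP)·(P/x) = -0.371 × 89/178.9621 ≈ -0.185.
|E| ≈ 0.185 < 1, so demand is inelastic.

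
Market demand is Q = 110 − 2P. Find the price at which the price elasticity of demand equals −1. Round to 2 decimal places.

27.50

For linear demand Q = a − bP, E = −bP/(a − bP). |E| = 1 ⇒ bP = a − bP ⇒ P = a/(2b).
P = 110/(2·2) = 27.50.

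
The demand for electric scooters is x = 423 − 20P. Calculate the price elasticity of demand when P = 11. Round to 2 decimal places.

At P = 11, x = 203.
dx/dP = −20.
Point elasticity E = (dx/dP)·(P/x) = -20 × 11/203 ≈ -1.08.
|E| > 1, so demand is elastic at this price.

-1.08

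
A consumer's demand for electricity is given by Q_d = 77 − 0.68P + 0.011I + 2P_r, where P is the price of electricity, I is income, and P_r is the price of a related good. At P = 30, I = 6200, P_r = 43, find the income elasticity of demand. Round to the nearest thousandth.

0.324

At the given point, Q_d = 77 − 0.68(30) + 0.011(6200) + 2(43) = 77 − 20.4 + 68.2 + 86 = 210.8.
∂Q_d/∂I = +0.011, so E_I = 0.011·(6200/210.8) ≈ 0.324.
E_I ∈ (0,1): normal good (necessity).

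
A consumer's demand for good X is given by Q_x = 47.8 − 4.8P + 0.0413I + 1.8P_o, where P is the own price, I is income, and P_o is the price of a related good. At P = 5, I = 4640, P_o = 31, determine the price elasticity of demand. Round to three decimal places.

-0.088

Evaluating quantity at (P, I, P_o) gives Q_x = 47.8 − 4.8(5) + 0.0413(4640) + 1.8(31) = 47.8 − 24 + 191.632 + 55.8 = 271.232.
∂Q_x/∂P = −4.8, so E_p = (−4.8)·(5/271.232) ≈ -0.088.
|E_p| < 1: demand is inelastic.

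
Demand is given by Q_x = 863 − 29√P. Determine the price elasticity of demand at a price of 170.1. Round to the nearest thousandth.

At P = 170.1, Q_x = 484.7751.
dQ_x/dP = −29/(2√P) = −29/(2·13.0422).
Point elasticity E = (dQ_x/dP)·(P/Q_x) = -1.1118 × 170.1/484.7751 ≈ -0.390.
|E| < 1, so demand is inelastic at this price.

-0.390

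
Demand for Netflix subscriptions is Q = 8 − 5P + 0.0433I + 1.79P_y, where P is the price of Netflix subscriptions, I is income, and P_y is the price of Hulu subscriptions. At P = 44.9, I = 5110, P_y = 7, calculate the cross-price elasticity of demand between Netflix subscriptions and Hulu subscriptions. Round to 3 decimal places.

0.725

At the given point, Q = 8 − 5(44.9) + 0.0433(5110) + 1.79(7) = 8 − 224.5 + 221.263 + 12.53 = 17.293.
∂Q/∂P_y = +1.79, so E_xy = 1.79·(7/17.293) ≈ 0.725.
E_xy > 0: the goods are substitutes.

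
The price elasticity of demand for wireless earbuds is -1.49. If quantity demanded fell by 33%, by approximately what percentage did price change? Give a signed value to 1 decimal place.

%ΔQ ≈ E × %ΔP ⇒ %ΔP = %ΔQ / E = (-33%)/(-1.49) ≈ 22.1%.

22.1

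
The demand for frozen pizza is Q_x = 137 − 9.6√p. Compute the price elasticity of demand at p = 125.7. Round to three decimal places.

-1.832

At p = 125.7, Q_x = 29.3686.
dQ_x/dp = −9.6/(2√p) = −9.6/(2·11.2116).
Point elasticity E = (dQ_x/dp)·(p/Q_x) = -0.4281 × 125.7/29.3686 ≈ -1.832.
|E| > 1, so demand is elastic at this price.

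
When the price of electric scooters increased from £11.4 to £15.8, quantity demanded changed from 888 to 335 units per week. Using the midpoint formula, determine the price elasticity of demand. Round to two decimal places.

-2.80

%Δq = (335 − 888)/[(888 + 335)/2] = -553/611.5 ≈ -0.9043.
%Δp = (15.8 − 11.4)/[(11.4 + 15.8)/2] = 4.4/13.6 ≈ 0.3235.
Arc elasticity E = %Δq/%Δp ≈ -0.9043/0.3235 ≈ -2.80.
|E| > 1: demand is elastic over this range.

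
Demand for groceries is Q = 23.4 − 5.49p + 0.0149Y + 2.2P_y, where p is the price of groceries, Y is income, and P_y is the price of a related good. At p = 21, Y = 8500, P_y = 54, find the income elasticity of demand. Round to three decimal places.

At the given point, Q = 23.4 − 5.49(21) + 0.0149(8500) + 2.2(54) = 23.4 − 115.29 + 126.65 + 118.8 = 153.56.
∂Q/∂Y = +0.0149, so E_I = 0.0149·(8500/153.56) ≈ 0.825.
E_I ∈ (0,1): normal good (necessity).

0.825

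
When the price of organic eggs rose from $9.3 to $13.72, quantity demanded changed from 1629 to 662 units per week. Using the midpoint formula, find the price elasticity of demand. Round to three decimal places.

-2.198

%Δq = (662 − 1629)/[(1629 + 662)/2] = -967/1145.5 ≈ -0.8442.
%Δp = (13.72 − 9.3)/[(9.3 + 13.72)/2] = 4.42/11.51 ≈ 0.3840.
Arc elasticity E = %Δq/%Δp ≈ -0.8442/0.3840 ≈ -2.198.
|E| > 1: demand is elastic over this range.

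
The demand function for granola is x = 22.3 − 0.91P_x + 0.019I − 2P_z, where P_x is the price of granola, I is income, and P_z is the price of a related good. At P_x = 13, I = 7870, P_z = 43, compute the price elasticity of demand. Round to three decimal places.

Substituting, x = 22.3 − 0.91(13) + 0.019(7870) − 2(43) = 22.3 − 11.83 + 149.53 − 86 = 74.
∂x/∂P_x = −0.91, so E_p = (−0.91)·(13/74) ≈ -0.160.
|E_p| < 1: demand is inelastic.

-0.160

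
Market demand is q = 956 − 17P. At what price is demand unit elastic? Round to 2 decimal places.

For linear demand q = a − bP, E = −bP/(a − bP). |E| = 1 ⇒ bP = a − bP ⇒ P = a/(2b).
P = 956/(2·17) ≈ 28.12.

28.12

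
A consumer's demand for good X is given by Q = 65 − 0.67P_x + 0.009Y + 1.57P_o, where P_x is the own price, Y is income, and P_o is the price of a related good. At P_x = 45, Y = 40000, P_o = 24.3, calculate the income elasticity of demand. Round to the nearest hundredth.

0.83

Substituting, Q = 65 − 0.67(45) + 0.009(40000) + 1.57(24.3) = 65 − 30.15 + 360 + 38.151 = 433.001.
∂Q/∂Y = +0.009, so E_I = 0.009·(40000/433.001) ≈ 0.83.
E_I ∈ (0,1): normal good (necessity).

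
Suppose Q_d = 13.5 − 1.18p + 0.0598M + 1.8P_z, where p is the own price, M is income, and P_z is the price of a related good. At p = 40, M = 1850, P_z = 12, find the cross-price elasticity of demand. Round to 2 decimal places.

At the given point, Q_d = 13.5 − 1.18(40) + 0.0598(1850) + 1.8(12) = 13.5 − 47.2 + 110.63 + 21.6 = 98.53.
∂Q_d/∂P_z = +1.8, so E_xy = 1.8·(12/98.53) ≈ 0.22.
E_xy > 0: the goods are substitutes.

0.22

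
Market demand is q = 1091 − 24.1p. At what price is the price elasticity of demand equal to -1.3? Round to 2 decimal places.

Set −bp/(a − bp) = −1.3 ⇒ bp = 1.3(a − bp) ⇒ bp(1+1.3) = 1.3·a.
p = 1.3·1091/(24.1·2.3) ≈ 25.59.

25.59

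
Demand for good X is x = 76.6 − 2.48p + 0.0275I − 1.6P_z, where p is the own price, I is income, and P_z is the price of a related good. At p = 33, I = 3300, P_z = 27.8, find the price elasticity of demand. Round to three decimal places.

x = 76.6 − 2.48(33) + 0.0275(3300) − 1.6(27.8) = 76.6 − 81.84 + 90.75 − 44.48 = 41.03.
∂x/∂p = −2.48, so E_p = (−2.48)·(33/41.03) ≈ -1.995.
|E_p| > 1: demand is elastic.

-1.995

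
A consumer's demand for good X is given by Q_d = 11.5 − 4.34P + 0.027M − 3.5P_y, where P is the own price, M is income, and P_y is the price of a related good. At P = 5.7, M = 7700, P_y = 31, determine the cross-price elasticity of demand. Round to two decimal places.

Q_d = 11.5 − 4.34(5.7) + 0.027(7700) − 3.5(31) = 11.5 − 24.738 + 207.9 − 108.5 = 86.162.
∂Q_d/∂P_y = −3.5, so E_xy = -3.5·(31/86.162) ≈ -1.26.
E_xy < 0: the goods are complements.

-1.26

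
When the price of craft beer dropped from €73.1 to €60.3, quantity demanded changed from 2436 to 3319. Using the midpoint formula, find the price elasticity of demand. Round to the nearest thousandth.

-1.599

%Δq = (3319 − 2436)/[(2436 + 3319)/2] = 883/2877.5 ≈ 0.3069.
%ΔP = (60.3 − 73.1)/[(73.1 + 60.3)/2] = -12.8/66.7 ≈ -0.1919.
Arc elasticity E = %Δq/%ΔP ≈ 0.3069/-0.1919 ≈ -1.599.
|E| > 1: demand is elastic over this range.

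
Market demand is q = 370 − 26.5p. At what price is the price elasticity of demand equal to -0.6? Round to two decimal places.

Set −bp/(a − bp) = −0.6 ⇒ bp = 0.6(a − bp) ⇒ bp(1+0.6) = 0.6·a.
p = 0.6·370/(26.5·1.6) ≈ 5.24.

5.24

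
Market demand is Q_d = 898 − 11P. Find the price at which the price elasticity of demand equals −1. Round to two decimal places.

For linear demand Q_d = a − bP, E = −bP/(a − bP). |E| = 1 ⇒ bP = a − bP ⇒ P = a/(2b).
P = 898/(2·11) ≈ 40.82.

40.82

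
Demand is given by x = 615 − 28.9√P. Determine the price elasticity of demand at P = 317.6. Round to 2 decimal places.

At P = 317.6, x = 99.9634.
dx/dP = −28.9/(2√P) = −28.9/(2·17.8213).
Point elasticity E = (dx/dP)·(P/x) = -0.8108 × 317.6/99.9634 ≈ -2.58.
|E| > 1, so demand is elastic at this price.

-2.58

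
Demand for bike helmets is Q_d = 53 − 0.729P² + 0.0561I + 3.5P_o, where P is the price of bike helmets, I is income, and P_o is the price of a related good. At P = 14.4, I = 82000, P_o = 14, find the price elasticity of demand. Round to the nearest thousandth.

At the given point, Q_d = 53 − 0.729(14.4)² + 0.0561(82000) + 3.5(14) = 53 − 151.1654 + 4600.2 + 49 = 4551.0346.
∂Q_d/∂P = −2·0.729·P = -20.9952, so E_p = -20.9952·(14.4/4551.0346) ≈ -0.066.
|E_p| < 1: demand is inelastic.

-0.066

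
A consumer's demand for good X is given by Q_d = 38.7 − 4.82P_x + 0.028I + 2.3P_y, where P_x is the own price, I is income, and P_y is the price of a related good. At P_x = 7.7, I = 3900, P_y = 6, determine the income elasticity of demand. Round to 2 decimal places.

At the given point, Q_d = 38.7 − 4.82(7.7) + 0.028(3900) + 2.3(6) = 38.7 − 37.114 + 109.2 + 13.8 = 124.586.
∂Q_d/∂I = +0.028, so E_I = 0.028·(3900/124.586) ≈ 0.88.
E_I ∈ (0,1): normal good (necessity).

0.88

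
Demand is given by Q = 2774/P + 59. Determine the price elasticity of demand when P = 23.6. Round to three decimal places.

-0.666

At P = 23.6, Q = 176.5424.
dQ/dP = −2774/P² = −4.9806.
Point elasticity E = (dQ/dP)·(P/Q) = -4.9806 × 23.6/176.5424 ≈ -0.666.
|E| < 1, so demand is inelastic at this price.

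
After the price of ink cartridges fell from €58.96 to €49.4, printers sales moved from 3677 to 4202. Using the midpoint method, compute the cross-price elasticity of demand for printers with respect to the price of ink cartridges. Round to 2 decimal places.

%ΔQ_x = (4202 − 3677)/[(3677+4202)/2] = 525/3939.5 ≈ 0.1333.
%ΔP_y = (49.4 − 58.96)/[(58.96+49.4)/2] ≈ -0.1764.
E_xy = 0.1333/-0.1764 ≈ -0.76.
E_xy < 0, so printers and ink cartridges are complements.

-0.76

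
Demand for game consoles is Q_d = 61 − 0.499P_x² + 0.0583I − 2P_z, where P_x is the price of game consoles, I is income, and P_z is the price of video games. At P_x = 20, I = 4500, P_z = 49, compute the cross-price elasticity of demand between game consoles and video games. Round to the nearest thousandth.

-3.806

Q_d = 61 − 0.499(20)² + 0.0583(4500) − 2(49) = 61 − 199.6 + 262.35 − 98 = 25.75.
∂Q_d/∂P_z = −2, so E_xy = -2·(49/25.75) ≈ -3.806.
E_xy < 0: the goods are complements.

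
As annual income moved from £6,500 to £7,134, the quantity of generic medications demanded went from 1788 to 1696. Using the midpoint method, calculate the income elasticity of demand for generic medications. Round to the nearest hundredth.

-0.57

%ΔQ = (1696 − 1788)/[(1788+1696)/2] = -92/1742 ≈ -0.0528.
%ΔI = (7,134 − 6,500)/[(6,500+7,134)/2] = 634/6817 ≈ 0.0930.
E_I = %ΔQ/%ΔI ≈ -0.57.
E_I < 0: inferior good.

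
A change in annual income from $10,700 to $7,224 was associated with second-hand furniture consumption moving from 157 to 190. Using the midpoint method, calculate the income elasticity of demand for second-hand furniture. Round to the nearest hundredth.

%ΔQ = (190 − 157)/[(157+190)/2] = 33/173.5 ≈ 0.1902.
%ΔM = (7,224 − 10,700)/[(10,700+7,224)/2] = -3476/8962 ≈ -0.3879.
E_I = %ΔQ/%ΔM ≈ -0.49.
E_I < 0: inferior good.

-0.49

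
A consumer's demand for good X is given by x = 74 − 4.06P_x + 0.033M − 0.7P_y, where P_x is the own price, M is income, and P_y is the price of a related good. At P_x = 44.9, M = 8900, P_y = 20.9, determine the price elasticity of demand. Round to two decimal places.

-1.07

x = 74 − 4.06(44.9) + 0.033(8900) − 0.7(20.9) = 74 − 182.294 + 293.7 − 14.63 = 170.776.
∂x/∂P_x = −4.06, so E_p = (−4.06)·(44.9/170.776) ≈ -1.07.
|E_p| > 1: demand is elastic.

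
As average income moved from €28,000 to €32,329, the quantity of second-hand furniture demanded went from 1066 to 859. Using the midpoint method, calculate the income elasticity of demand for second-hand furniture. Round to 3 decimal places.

-1.499

%ΔQ = (859 − 1066)/[(1066+859)/2] = -207/962.5 ≈ -0.2151.
%ΔI = (32,329 − 28,000)/[(28,000+32,329)/2] = 4329/30164.5 ≈ 0.1435.
E_I = %ΔQ/%ΔI ≈ -1.499.
E_I < 0: inferior good.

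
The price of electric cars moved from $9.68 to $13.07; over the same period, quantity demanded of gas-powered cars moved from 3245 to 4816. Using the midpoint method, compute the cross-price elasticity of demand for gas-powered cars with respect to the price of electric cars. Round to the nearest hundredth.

1.31

%ΔQ_x = (4816 − 3245)/[(3245+4816)/2] = 1571/4030.5 ≈ 0.3898.
%ΔP_y = (13.07 − 9.68)/[(9.68+13.07)/2] ≈ 0.2980.
E_xy = 0.3898/0.2980 ≈ 1.31.
E_xy > 0, so gas-powered cars and electric cars are substitutes.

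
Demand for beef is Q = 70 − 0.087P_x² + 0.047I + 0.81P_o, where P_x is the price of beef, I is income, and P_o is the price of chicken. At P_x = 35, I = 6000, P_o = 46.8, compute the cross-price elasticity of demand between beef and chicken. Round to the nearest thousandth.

0.134

Substituting, Q = 70 − 0.087(35)² + 0.047(6000) + 0.81(46.8) = 70 − 106.575 + 282 + 37.908 = 283.333.
∂Q/∂P_o = +0.81, so E_xy = 0.81·(46.8/283.333) ≈ 0.134.
E_xy > 0: the goods are substitutes.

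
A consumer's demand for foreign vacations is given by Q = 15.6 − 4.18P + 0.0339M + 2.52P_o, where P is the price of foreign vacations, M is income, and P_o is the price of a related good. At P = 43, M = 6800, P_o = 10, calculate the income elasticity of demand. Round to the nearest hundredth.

2.52

Substituting, Q = 15.6 − 4.18(43) + 0.0339(6800) + 2.52(10) = 15.6 − 179.74 + 230.52 + 25.2 = 91.58.
∂Q/∂M = +0.0339, so E_I = 0.0339·(6800/91.58) ≈ 2.52.
E_I > 1: normal good (luxury).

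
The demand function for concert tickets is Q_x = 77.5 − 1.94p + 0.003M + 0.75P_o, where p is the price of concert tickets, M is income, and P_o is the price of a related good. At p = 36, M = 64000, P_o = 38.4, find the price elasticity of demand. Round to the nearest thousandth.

First evaluate Q_x: 77.5 − 1.94(36) + 0.003(64000) + 0.75(38.4) = 77.5 − 69.84 + 192 + 28.8 = 228.46.
∂Q_x/∂p = −1.94, so E_p = (−1.94)·(36/228.46) ≈ -0.306.
|E_p| < 1: demand is inelastic.

-0.306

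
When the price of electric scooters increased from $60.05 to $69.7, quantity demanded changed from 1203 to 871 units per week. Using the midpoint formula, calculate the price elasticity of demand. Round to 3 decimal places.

-2.152

%Δq = (871 − 1203)/[(1203 + 871)/2] = -332/1037 ≈ -0.3202.
%Δp = (69.7 − 60.05)/[(60.05 + 69.7)/2] = 9.65/64.875 ≈ 0.1487.
Arc elasticity E = %Δq/%Δp ≈ -0.3202/0.1487 ≈ -2.152.
|E| > 1: demand is elastic over this range.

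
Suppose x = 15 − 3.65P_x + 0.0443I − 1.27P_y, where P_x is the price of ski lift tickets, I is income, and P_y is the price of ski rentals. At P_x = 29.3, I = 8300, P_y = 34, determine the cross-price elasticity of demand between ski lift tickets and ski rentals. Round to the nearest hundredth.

-0.19

Evaluating quantity at (P_x, I, P_y) gives x = 15 − 3.65(29.3) + 0.0443(8300) − 1.27(34) = 15 − 106.945 + 367.69 − 43.18 = 232.565.
∂x/∂P_y = −1.27, so E_xy = -1.27·(34/232.565) ≈ -0.19.
E_xy < 0: the goods are complements.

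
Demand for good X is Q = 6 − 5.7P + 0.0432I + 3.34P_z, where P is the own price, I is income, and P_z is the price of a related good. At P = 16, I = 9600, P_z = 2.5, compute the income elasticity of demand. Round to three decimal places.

Q = 6 − 5.7(16) + 0.0432(9600) + 3.34(2.5) = 6 − 91.2 + 414.72 + 8.35 = 337.87.
∂Q/∂I = +0.0432, so E_I = 0.0432·(9600/337.87) ≈ 1.227.
E_I > 1: normal good (luxury).

1.227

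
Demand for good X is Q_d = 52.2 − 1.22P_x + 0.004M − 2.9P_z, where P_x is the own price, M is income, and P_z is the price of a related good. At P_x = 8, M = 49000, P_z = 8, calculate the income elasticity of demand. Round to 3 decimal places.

At the given point, Q_d = 52.2 − 1.22(8) + 0.004(49000) − 2.9(8) = 52.2 − 9.76 + 196 − 23.2 = 215.24.
∂Q_d/∂M = +0.004, so E_I = 0.004·(49000/215.24) ≈ 0.911.
E_I ∈ (0,1): normal good (necessity).

0.911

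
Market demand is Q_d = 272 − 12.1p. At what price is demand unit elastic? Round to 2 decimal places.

For linear demand Q_d = a − bp, E = −bp/(a − bp). |E| = 1 ⇒ bp = a − bp ⇒ p = a/(2b).
p = 272/(2·12.1) ≈ 11.24.

11.24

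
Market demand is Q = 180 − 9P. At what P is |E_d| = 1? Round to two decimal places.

For linear demand Q = a − bP, E = −bP/(a − bP). |E| = 1 ⇒ bP = a − bP ⇒ P = a/(2b).
P = 180/(2·9) = 10.00.

10.00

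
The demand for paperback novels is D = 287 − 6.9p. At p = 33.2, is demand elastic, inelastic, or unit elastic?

At p = 33.2, D = 57.92.
dD/dp = −6.9.
Point elasticity E = (dD/dp)·(p/D) = -6.9 × 33.2/57.92 ≈ -3.955.
|E| ≈ 3.955 > 1, so demand is elastic.

elastic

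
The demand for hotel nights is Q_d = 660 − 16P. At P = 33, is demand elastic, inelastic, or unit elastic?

elastic

At P = 33, Q_d = 132.
dQ_d/dP = −16.
Point elasticity E = (dQ_d/dP)·(P/Q_d) = -16 × 33/132 ≈ -4.000.
|E| ≈ 4.000 > 1, so demand is elastic.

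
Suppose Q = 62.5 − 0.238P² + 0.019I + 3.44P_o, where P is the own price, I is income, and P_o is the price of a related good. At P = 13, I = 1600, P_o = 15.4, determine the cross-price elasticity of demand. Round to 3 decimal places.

0.501

Substituting, Q = 62.5 − 0.238(13)² + 0.019(1600) + 3.44(15.4) = 62.5 − 40.222 + 30.4 + 52.976 = 105.654.
∂Q/∂P_o = +3.44, so E_xy = 3.44·(15.4/105.654) ≈ 0.501.
E_xy > 0: the goods are substitutes.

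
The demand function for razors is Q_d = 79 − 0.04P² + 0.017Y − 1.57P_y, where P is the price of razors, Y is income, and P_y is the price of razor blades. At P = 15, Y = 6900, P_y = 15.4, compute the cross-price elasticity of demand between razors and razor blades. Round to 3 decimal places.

Q_d = 79 − 0.04(15)² + 0.017(6900) − 1.57(15.4) = 79 − 9 + 117.3 − 24.178 = 163.122.
∂Q_d/∂P_y = −1.57, so E_xy = -1.57·(15.4/163.122) ≈ -0.148.
E_xy < 0: the goods are complements.

-0.148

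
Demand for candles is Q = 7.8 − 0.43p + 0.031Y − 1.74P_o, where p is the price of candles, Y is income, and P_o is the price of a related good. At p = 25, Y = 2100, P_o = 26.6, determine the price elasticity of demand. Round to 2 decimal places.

First evaluate Q: 7.8 − 0.43(25) + 0.031(2100) − 1.74(26.6) = 7.8 − 10.75 + 65.1 − 46.284 = 15.866.
∂Q/∂p = −0.43, so E_p = (−0.43)·(25/15.866) ≈ -0.68.
|E_p| < 1: demand is inelastic.

-0.68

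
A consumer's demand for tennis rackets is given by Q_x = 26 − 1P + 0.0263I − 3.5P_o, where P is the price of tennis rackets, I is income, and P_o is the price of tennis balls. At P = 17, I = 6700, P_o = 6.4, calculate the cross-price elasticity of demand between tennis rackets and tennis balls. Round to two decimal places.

-0.14

Q_x = 26 − 1(17) + 0.0263(6700) − 3.5(6.4) = 26 − 17 + 176.21 − 22.4 = 162.81.
∂Q_x/∂P_o = −3.5, so E_xy = -3.5·(6.4/162.81) ≈ -0.14.
E_xy < 0: the goods are complements.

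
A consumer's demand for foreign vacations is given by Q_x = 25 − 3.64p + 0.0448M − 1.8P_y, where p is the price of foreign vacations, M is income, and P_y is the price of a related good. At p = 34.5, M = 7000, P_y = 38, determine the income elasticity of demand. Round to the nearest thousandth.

At the given point, Q_x = 25 − 3.64(34.5) + 0.0448(7000) − 1.8(38) = 25 − 125.58 + 313.6 − 68.4 = 144.62.
∂Q_x/∂M = +0.0448, so E_I = 0.0448·(7000/144.62) ≈ 2.168.
E_I > 1: normal good (luxury).

2.168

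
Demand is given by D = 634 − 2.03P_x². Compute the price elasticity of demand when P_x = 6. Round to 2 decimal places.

-0.26

At P_x = 6, D = 560.92.
dD/dP_x = −2·2.03·P_x = −24.36.
Point elasticity E = (dD/dP_x)·(P_x/D) = -24.36 × 6/560.92 ≈ -0.26.
|E| < 1, so demand is inelastic at this price.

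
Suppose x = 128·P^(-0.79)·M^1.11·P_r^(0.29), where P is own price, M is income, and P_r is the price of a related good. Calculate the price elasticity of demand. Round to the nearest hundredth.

For a Cobb–Douglas (constant-elasticity) form x = A·P^α·…, the elasticity with respect to P equals the exponent α at every point.
Here the exponent on P is -0.79, so the price elasticity of demand is -0.79.

-0.79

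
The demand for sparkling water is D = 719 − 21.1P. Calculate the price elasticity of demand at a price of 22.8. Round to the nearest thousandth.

-2.022

At P = 22.8, D = 237.92.
dD/dP = −21.1.
Point elasticity E = (dD/dP)·(P/D) = -21.1 × 22.8/237.92 ≈ -2.022.
|E| > 1, so demand is elastic at this price.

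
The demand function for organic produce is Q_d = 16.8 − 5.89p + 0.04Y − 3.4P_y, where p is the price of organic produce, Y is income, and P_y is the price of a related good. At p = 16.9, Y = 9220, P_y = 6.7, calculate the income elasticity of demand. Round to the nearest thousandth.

1.401

Q_d = 16.8 − 5.89(16.9) + 0.04(9220) − 3.4(6.7) = 16.8 − 99.541 + 368.8 − 22.78 = 263.279.
∂Q_d/∂Y = +0.04, so E_I = 0.04·(9220/263.279) ≈ 1.401.
E_I > 1: normal good (luxury).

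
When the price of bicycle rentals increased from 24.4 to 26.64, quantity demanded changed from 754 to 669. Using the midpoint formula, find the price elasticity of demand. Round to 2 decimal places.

-1.36

%Δq = (669 − 754)/[(754 + 669)/2] = -85/711.5 ≈ -0.1195.
%Δp = (26.64 − 24.4)/[(24.4 + 26.64)/2] = 2.24/25.52 ≈ 0.0878.
Arc elasticity E = %Δq/%Δp ≈ -0.1195/0.0878 ≈ -1.36.
|E| > 1: demand is elastic over this range.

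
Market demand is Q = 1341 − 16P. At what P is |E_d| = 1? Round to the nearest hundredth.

For linear demand Q = a − bP, E = −bP/(a − bP). |E| = 1 ⇒ bP = a − bP ⇒ P = a/(2b).
P = 1341/(2·16) ≈ 41.91.

41.91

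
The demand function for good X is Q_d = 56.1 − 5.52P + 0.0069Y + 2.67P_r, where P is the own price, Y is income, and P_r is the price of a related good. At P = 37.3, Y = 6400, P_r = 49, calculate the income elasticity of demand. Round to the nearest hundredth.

Substituting, Q_d = 56.1 − 5.52(37.3) + 0.0069(6400) + 2.67(49) = 56.1 − 205.896 + 44.16 + 130.83 = 25.194.
∂Q_d/∂Y = +0.0069, so E_I = 0.0069·(6400/25.194) ≈ 1.75.
E_I > 1: normal good (luxury).

1.75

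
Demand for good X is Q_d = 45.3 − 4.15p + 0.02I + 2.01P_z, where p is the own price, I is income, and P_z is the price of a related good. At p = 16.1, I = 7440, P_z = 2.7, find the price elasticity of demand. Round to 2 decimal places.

-0.50

Substituting, Q_d = 45.3 − 4.15(16.1) + 0.02(7440) + 2.01(2.7) = 45.3 − 66.815 + 148.8 + 5.427 = 132.712.
∂Q_d/∂p = −4.15, so E_p = (−4.15)·(16.1/132.712) ≈ -0.50.
|E_p| < 1: demand is inelastic.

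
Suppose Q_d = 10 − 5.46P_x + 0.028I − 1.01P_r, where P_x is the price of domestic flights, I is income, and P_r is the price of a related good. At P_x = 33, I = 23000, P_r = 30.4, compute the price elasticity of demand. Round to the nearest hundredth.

Substituting, Q_d = 10 − 5.46(33) + 0.028(23000) − 1.01(30.4) = 10 − 180.18 + 644 − 30.704 = 443.116.
∂Q_d/∂P_x = −5.46, so E_p = (−5.46)·(33/443.116) ≈ -0.41.
|E_p| < 1: demand is inelastic.

-0.41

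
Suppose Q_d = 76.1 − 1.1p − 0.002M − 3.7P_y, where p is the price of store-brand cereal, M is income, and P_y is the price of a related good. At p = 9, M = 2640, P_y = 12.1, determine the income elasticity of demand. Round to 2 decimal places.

Substituting, Q_d = 76.1 − 1.1(9) − 0.002(2640) − 3.7(12.1) = 76.1 − 9.9 − 5.28 − 44.77 = 16.15.
∂Q_d/∂M = −0.002, so E_I = -0.002·(2640/16.15) ≈ -0.33.
E_I < 0: inferior good.

-0.33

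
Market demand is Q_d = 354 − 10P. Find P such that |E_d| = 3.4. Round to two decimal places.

Set −bP/(a − bP) = −3.4 ⇒ bP = 3.4(a − bP) ⇒ bP(1+3.4) = 3.4·a.
P = 3.4·354/(10·4.4) ≈ 27.35.

27.35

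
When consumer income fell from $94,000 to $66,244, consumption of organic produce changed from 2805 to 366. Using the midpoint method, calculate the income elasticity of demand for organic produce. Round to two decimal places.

%ΔQ = (366 − 2805)/[(2805+366)/2] = -2439/1585.5 ≈ -1.5383.
%ΔI = (66,244 − 94,000)/[(94,000+66,244)/2] = -27756/80122 ≈ -0.3464.
E_I = %ΔQ/%ΔI ≈ 4.44.
E_I > 1: normal good (luxury).

4.44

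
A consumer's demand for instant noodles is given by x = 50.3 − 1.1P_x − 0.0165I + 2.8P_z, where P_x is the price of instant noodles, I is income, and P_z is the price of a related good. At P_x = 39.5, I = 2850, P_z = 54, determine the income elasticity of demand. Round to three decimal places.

Evaluating quantity at (P_x, I, P_z) gives x = 50.3 − 1.1(39.5) − 0.0165(2850) + 2.8(54) = 50.3 − 43.45 − 47.025 + 151.2 = 111.025.
∂x/∂I = −0.0165, so E_I = -0.0165·(2850/111.025) ≈ -0.424.
E_I < 0: inferior good.

-0.424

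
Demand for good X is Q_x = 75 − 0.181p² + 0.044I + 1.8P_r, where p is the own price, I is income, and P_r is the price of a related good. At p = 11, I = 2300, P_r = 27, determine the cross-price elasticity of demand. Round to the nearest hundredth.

0.24

Q_x = 75 − 0.181(11)² + 0.044(2300) + 1.8(27) = 75 − 21.901 + 101.2 + 48.6 = 202.899.
∂Q_x/∂P_r = +1.8, so E_xy = 1.8·(27/202.899) ≈ 0.24.
E_xy > 0: the goods are substitutes.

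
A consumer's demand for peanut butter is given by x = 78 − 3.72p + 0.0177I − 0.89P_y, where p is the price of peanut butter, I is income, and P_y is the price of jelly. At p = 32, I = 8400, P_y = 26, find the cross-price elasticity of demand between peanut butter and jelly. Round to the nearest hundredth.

-0.27

First evaluate x: 78 − 3.72(32) + 0.0177(8400) − 0.89(26) = 78 − 119.04 + 148.68 − 23.14 = 84.5.
∂x/∂P_y = −0.89, so E_xy = -0.89·(26/84.5) ≈ -0.27.
E_xy < 0: the goods are complements.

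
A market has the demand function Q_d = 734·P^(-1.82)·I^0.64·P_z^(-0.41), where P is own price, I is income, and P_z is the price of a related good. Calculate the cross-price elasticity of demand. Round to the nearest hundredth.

For a Cobb–Douglas (constant-elasticity) form Q_d = A·P_z^α·…, the elasticity with respect to P_z equals the exponent α at every point.
Here the exponent on P_z is -0.41, so the cross-price elasticity of demand is -0.41.

-0.41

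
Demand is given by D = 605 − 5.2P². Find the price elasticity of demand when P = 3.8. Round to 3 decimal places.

-0.283

At P = 3.8, D = 529.912.
dD/dP = −2·5.2·P = −39.52.
Point elasticity E = (dD/dP)·(P/D) = -39.52 × 3.8/529.912 ≈ -0.283.
|E| < 1, so demand is inelastic at this price.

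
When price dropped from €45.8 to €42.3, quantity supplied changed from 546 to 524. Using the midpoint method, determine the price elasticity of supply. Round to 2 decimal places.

%Δq = (524 − 546)/[(546 + 524)/2] = -22/535 ≈ -0.0411.
%Δp = (42.3 − 45.8)/[(45.8 + 42.3)/2] = -3.5/44.05 ≈ -0.0795.
Arc elasticity E = %Δq/%Δp ≈ -0.0411/-0.0795 ≈ 0.52.
|E| < 1: supply is inelastic over this range.

0.52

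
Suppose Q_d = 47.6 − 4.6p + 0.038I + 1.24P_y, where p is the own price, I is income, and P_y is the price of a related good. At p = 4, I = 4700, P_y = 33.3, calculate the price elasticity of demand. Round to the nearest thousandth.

At the given point, Q_d = 47.6 − 4.6(4) + 0.038(4700) + 1.24(33.3) = 47.6 − 18.4 + 178.6 + 41.292 = 249.092.
∂Q_d/∂p = −4.6, so E_p = (−4.6)·(4/249.092) ≈ -0.074.
|E_p| < 1: demand is inelastic.

-0.074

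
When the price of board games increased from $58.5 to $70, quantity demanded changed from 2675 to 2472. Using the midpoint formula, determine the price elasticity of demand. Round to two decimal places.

%ΔQ = (2472 − 2675)/[(2675 + 2472)/2] = -203/2573.5 ≈ -0.0789.
%ΔP = (70 − 58.5)/[(58.5 + 70)/2] = 11.5/64.25 ≈ 0.1790.
Arc elasticity E = %ΔQ/%ΔP ≈ -0.0789/0.1790 ≈ -0.44.
|E| < 1: demand is inelastic over this range.

-0.44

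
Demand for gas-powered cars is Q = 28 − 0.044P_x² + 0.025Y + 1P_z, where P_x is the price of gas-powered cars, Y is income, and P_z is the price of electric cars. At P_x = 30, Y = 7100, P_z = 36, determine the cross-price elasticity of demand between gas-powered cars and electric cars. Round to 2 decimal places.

0.18

Substituting, Q = 28 − 0.044(30)² + 0.025(7100) + 1(36) = 28 − 39.6 + 177.5 + 36 = 201.9.
∂Q/∂P_z = +1, so E_xy = 1·(36/201.9) ≈ 0.18.
E_xy > 0: the goods are substitutes.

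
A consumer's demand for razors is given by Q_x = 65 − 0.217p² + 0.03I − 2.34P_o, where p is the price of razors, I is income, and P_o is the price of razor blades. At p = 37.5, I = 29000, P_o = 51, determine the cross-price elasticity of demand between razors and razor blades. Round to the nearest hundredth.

Evaluating quantity at (p, I, P_o) gives Q_x = 65 − 0.217(37.5)² + 0.03(29000) − 2.34(51) = 65 − 305.1563 + 870 − 119.34 = 510.5038.
∂Q_x/∂P_o = −2.34, so E_xy = -2.34·(51/510.5038) ≈ -0.23.
E_xy < 0: the goods are complements.

-0.23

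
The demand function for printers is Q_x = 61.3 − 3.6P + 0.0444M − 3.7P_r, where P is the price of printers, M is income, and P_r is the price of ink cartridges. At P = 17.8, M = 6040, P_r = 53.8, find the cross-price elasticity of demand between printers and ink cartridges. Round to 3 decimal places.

At the given point, Q_x = 61.3 − 3.6(17.8) + 0.0444(6040) − 3.7(53.8) = 61.3 − 64.08 + 268.176 − 199.06 = 66.336.
∂Q_x/∂P_r = −3.7, so E_xy = -3.7·(53.8/66.336) ≈ -3.001.
E_xy < 0: the goods are complements.

-3.001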